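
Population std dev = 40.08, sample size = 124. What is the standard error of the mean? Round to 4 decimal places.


SE = sigma / sqrt(n)
sqrt(124) ≈ 11.135529
SE = 40.08 / 11.135529 ≈ 3.599290

3.5993


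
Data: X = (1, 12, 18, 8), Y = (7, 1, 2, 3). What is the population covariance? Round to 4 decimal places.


Cov = (1/n)*sum((xi-xbar)(yi-ybar))
n = 4, xbar = 39/4 = 9.75, ybar = 13/4 = 3.25
sum((xi-xbar)(yi-ybar)) = -47.75
Cov = -47.75 / 4 = -11.9375

-11.9375


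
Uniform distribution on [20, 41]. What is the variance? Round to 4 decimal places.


Var = (b-a)^2 / 12
(b-a)^2 = (41 - 20)^2 = 441
Var = 441/12 = 36.75

36.7500


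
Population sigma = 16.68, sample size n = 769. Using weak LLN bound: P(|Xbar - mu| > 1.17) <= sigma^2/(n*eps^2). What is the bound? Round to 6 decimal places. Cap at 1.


bound = min(1, sigma^2/(n*eps^2))
sigma^2 = 16.68^2 = 278.2224
n*eps^2 = 769 * 1.17^2 = 769 * 1.3689 = 1052.6841
sigma^2/(n*eps^2) = 278.2224 / 1052.6841 ≈ 0.26429809

0.264298


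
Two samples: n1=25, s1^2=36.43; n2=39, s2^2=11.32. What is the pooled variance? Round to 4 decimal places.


sp^2 = ((n1-1)*s1^2 + (n2-1)*s2^2)/(n1+n2-2)
(n1-1)*s1^2 = 24 * 36.43 = 874.32
(n2-1)*s2^2 = 38 * 11.32 = 430.16
numerator = 874.32 + 430.16 = 1304.48
n1+n2-2 = 62
sp^2 = 1304.48 / 62 = 21.04

21.0400


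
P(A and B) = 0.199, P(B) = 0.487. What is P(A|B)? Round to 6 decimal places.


P(A|B) = P(A and B) / P(B) = 0.199 / 0.487 = 199/487 ≈ 0.40862423

0.408624


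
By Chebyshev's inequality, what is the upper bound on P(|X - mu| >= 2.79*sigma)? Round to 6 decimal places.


P <= 1/k^2
k^2 = 2.79^2 = 7.7841
1/k^2 = 1 / 7.7841 ≈ 0.12846700

0.128467


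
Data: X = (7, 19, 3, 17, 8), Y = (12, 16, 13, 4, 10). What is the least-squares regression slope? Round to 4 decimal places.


b = sum((xi-xbar)(yi-ybar)) / sum((xi-xbar)^2)
n = 5, xbar = 54/5 = 10.8, ybar = 55/5 = 11
Sxy = sum((xi-xbar)(yi-ybar)) = -19
Sxx = sum((xi-xbar)^2) = 188.8
b = Sxy / Sxx = -95/944 ≈ -0.100636

-0.1006


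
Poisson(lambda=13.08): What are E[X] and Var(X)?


E[X] = Var(X) = lambda = 13.08

13.08, 13.08


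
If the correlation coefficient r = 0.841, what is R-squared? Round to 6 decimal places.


R^2 = r^2 = (0.841)^2 = 0.707281

0.707281


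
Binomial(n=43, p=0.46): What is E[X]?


E[X] = n*p = 43 * 0.46 = 19.78

19.78


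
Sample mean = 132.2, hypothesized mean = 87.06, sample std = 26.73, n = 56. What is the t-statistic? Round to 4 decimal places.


t = (xbar - mu0) / (s/sqrt(n))
xbar - mu0 = 132.2 - 87.06 = 45.14
sqrt(56) ≈ 7.48331477
s/sqrt(n) = 26.73 / 7.48331477 ≈ 3.57194650
t = 45.14 / 3.57194650 ≈ 12.637367

12.6374


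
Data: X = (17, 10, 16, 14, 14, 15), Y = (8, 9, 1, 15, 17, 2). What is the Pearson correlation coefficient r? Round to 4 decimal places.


r = sum((xi-xbar)(yi-ybar)) / sqrt(sum((xi-xbar)^2) * sum((yi-ybar)^2))
n = 6, xbar = 86/6 = 43/3 ≈ 14.333333, ybar = 52/6 = 26/3 ≈ 8.666667
Sxy = sum((xi-xbar)(yi-ybar)) = -76/3 ≈ -25.333333
Sxx = sum((xi-xbar)^2) = 88/3 ≈ 29.333333
Syy = sum((yi-ybar)^2) = 640/3 ≈ 213.333333
sqrt(Sxx*Syy) ≈ 79.106117
r = Sxy / sqrt(Sxx*Syy) = -25.333333 / 79.106117 ≈ -0.320245

-0.3202


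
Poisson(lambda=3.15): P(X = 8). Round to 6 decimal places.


P = e^(-lam) * lam^k / k!
e^(-3.15) ≈ 0.04285213
lam^k = 3.15^8 ≈ 9693.585167
k! = 8! = 40320
P = 0.04285213 * 9693.585167 / 40320 ≈ 0.010302

0.010302


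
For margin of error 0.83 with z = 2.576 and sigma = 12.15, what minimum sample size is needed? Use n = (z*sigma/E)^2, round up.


z*sigma/E = 2.576 * 12.15 / 0.83 = 78246/2075 ≈ 37.708916
(z*sigma/E)^2 ≈ 1421.962320
round up: n = 1422

1422


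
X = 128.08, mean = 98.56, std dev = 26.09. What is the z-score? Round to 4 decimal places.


z = (X - mu) / sigma
X - mu = 128.08 - 98.56 = 29.52
z = 29.52 / 26.09 = 2952/2609 ≈ 1.131468

1.1315


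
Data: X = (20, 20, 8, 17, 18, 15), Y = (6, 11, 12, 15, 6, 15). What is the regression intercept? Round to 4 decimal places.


a = ybar - b*xbar, where b = sum((xi-xbar)(yi-ybar)) / sum((xi-xbar)^2)
n = 6, xbar = 98/6 = 49/3 ≈ 16.333333, ybar = 65/6 ≈ 10.833333
Sxy = sum((xi-xbar)(yi-ybar)) = -113/3 ≈ -37.666667
Sxx = sum((xi-xbar)^2) = 304/3 ≈ 101.333333
b = Sxy / Sxx = -113/304 ≈ -0.371711
a = 10.833333 - (-0.371711) * 16.333333 = 5139/304 ≈ 16.904605

16.9046


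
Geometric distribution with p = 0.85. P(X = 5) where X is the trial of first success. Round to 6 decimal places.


P = (1-p)^(k-1) * p
(1-p)^(k-1) = 0.15^4 = 0.00050625
P = 0.00050625 * 0.85 = 0.0004303125

0.000430


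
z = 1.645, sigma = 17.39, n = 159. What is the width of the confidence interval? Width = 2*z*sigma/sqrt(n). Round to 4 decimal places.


width = 2*z*sigma/sqrt(n)
2*z*sigma = 2 * 1.645 * 17.39 = 57.2131
sqrt(159) ≈ 12.609520
width = 57.2131 / 12.609520 ≈ 4.537294

4.5373


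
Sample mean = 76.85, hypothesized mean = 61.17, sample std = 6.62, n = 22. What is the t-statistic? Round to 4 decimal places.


t = (xbar - mu0) / (s/sqrt(n))
xbar - mu0 = 76.85 - 61.17 = 15.68
sqrt(22) ≈ 4.69041576
s/sqrt(n) = 6.62 / 4.69041576 ≈ 1.41138874
t = 15.68 / 1.41138874 ≈ 11.109625

11.1096


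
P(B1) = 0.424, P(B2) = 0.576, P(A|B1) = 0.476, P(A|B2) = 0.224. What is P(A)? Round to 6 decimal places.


P(A) = P(A|B1)*P(B1) + P(A|B2)*P(B2)
P(A|B1)*P(B1) = 0.476 * 0.424 = 0.201824
P(A|B2)*P(B2) = 0.224 * 0.576 = 0.129024
P(A) = 0.201824 + 0.129024 = 0.330848

0.330848


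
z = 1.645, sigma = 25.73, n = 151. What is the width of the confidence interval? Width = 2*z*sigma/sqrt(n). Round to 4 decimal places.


width = 2*z*sigma/sqrt(n)
2*z*sigma = 2 * 1.645 * 25.73 = 84.6517
sqrt(151) ≈ 12.288206
width = 84.6517 / 12.288206 ≈ 6.888858

6.8889


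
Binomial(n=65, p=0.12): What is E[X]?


E[X] = n*p = 65 * 0.12 = 7.8

7.8


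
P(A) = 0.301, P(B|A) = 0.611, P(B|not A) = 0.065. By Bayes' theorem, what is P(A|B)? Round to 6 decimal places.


P(A|B) = P(B|A)*P(A) / P(B), P(B) = P(B|A)*P(A) + P(B|not A)*P(not A)
P(B|A)*P(A) = 0.611 * 0.301 = 0.183911
P(B|not A)*P(not A) = 0.065 * 0.699 = 0.045435
P(B) = 0.183911 + 0.045435 = 0.229346
P(A|B) = 0.183911 / 0.229346 ≈ 0.80189321

0.801893


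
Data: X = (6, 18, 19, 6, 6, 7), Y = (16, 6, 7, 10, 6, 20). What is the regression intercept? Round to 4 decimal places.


a = ybar - b*xbar, where b = sum((xi-xbar)(yi-ybar)) / sum((xi-xbar)^2)
n = 6, xbar = 62/6 = 31/3 ≈ 10.333333, ybar = 65/6 ≈ 10.833333
Sxy = sum((xi-xbar)(yi-ybar)) = -296/3 ≈ -98.666667
Sxx = sum((xi-xbar)^2) = 604/3 ≈ 201.333333
b = Sxy / Sxx = -74/151 ≈ -0.490066
a = 10.833333 - (-0.490066) * 10.333333 = 4801/302 ≈ 15.897351

15.8974


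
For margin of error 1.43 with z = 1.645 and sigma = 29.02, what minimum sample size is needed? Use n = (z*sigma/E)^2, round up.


z*sigma/E = 1.645 * 29.02 / 1.43 ≈ 33.383147
(z*sigma/E)^2 ≈ 1114.434494
round up: n = 1115

1115


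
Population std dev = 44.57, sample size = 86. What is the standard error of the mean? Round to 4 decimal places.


SE = sigma / sqrt(n)
sqrt(86) ≈ 9.273618
SE = 44.57 / 9.273618 ≈ 4.806107

4.8061


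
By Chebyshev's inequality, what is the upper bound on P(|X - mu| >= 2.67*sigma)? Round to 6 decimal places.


P <= 1/k^2
k^2 = 2.67^2 = 7.1289
1/k^2 = 1 / 7.1289 ≈ 0.14027410

0.140274


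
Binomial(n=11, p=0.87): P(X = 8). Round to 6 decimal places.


P = C(n,k) * p^k * (1-p)^(n-k)
C(11,8) = 165
p^k = 0.87^8 ≈ 0.3282117
(1-p)^(n-k) = 0.13^3 = 0.002197
P = 165 * 0.3282117 * 0.002197 ≈ 0.118978

0.118978


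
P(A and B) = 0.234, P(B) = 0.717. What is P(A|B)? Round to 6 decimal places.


P(A|B) = P(A and B) / P(B) = 0.234 / 0.717 = 78/239 ≈ 0.32635983

0.326360


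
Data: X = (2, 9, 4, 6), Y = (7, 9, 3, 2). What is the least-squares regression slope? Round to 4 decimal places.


b = sum((xi-xbar)(yi-ybar)) / sum((xi-xbar)^2)
n = 4, xbar = 21/4 = 5.25, ybar = 21/4 = 5.25
Sxy = sum((xi-xbar)(yi-ybar)) = 8.75
Sxx = sum((xi-xbar)^2) = 26.75
b = Sxy / Sxx = 35/107 ≈ 0.327103

0.3271


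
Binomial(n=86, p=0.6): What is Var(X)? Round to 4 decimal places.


Var = n*p*(1-p) = 86 * 0.6 * 0.4 = 20.64

20.6400


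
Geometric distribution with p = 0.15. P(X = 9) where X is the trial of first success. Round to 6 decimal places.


P = (1-p)^(k-1) * p
(1-p)^(k-1) = 0.85^8 ≈ 0.2724905
P = 0.2724905 * 0.15 ≈ 0.04087358

0.040874


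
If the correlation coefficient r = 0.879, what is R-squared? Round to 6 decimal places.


R^2 = r^2 = (0.879)^2 = 0.772641

0.772641


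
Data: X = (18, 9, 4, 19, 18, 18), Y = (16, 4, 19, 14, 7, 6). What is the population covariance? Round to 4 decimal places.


Cov = (1/n)*sum((xi-xbar)(yi-ybar))
n = 6, xbar = 86/6 = 43/3 ≈ 14.333333, ybar = 66/6 = 11
sum((xi-xbar)(yi-ybar)) = -46
Cov = -46 / 6 = -23/3 ≈ -7.666667

-7.6667


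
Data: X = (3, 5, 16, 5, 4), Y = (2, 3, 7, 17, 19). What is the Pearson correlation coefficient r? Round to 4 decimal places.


r = sum((xi-xbar)(yi-ybar)) / sqrt(sum((xi-xbar)^2) * sum((yi-ybar)^2))
n = 5, xbar = 33/5 = 6.6, ybar = 48/5 = 9.6
Sxy = sum((xi-xbar)(yi-ybar)) = -22.8
Sxx = sum((xi-xbar)^2) = 113.2
Syy = sum((yi-ybar)^2) = 251.2
sqrt(Sxx*Syy) ≈ 168.629298
r = Sxy / sqrt(Sxx*Syy) = -22.8 / 168.629298 ≈ -0.135208

-0.1352


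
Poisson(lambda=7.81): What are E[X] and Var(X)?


E[X] = Var(X) = lambda = 7.81

7.81, 7.81


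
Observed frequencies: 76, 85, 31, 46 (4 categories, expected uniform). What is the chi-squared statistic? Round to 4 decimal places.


chi2 = sum((O-E)^2/E), E = total/4
total = 238, E = 238/4 = 59.5
(76 - 59.5)^2 / 59.5 = 272.25 / 59.5 = 1089/238 ≈ 4.575630
(85 - 59.5)^2 / 59.5 = 650.25 / 59.5 = 153/14 ≈ 10.928571
(31 - 59.5)^2 / 59.5 = 812.25 / 59.5 = 3249/238 ≈ 13.651261
(46 - 59.5)^2 / 59.5 = 182.25 / 59.5 = 729/238 ≈ 3.063025
chi2 = 3834/119 ≈ 32.218487

32.2185


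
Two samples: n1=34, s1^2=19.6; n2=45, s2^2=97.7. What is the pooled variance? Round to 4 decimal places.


sp^2 = ((n1-1)*s1^2 + (n2-1)*s2^2)/(n1+n2-2)
(n1-1)*s1^2 = 33 * 19.6 = 646.8
(n2-1)*s2^2 = 44 * 97.7 = 4298.8
numerator = 646.8 + 4298.8 = 4945.6
n1+n2-2 = 77
sp^2 = 4945.6 / 77 = 2248/35 ≈ 64.228571

64.2286


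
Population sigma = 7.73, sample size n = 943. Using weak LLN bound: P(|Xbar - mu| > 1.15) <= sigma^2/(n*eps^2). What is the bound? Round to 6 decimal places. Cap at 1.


bound = min(1, sigma^2/(n*eps^2))
sigma^2 = 7.73^2 = 59.7529
n*eps^2 = 943 * 1.15^2 = 943 * 1.3225 = 1247.1175
sigma^2/(n*eps^2) = 59.7529 / 1247.1175 ≈ 0.04791281

0.047913


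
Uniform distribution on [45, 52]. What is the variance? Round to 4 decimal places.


Var = (b-a)^2 / 12
(b-a)^2 = (52 - 45)^2 = 49
Var = 49/12 ≈ 4.083333

4.0833


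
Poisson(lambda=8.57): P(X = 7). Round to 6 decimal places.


P = e^(-lam) * lam^k / k!
e^(-8.57) ≈ 0.0001897126
lam^k = 8.57^7 ≈ 3395203.058622
k! = 7! = 5040
P = 0.0001897126 * 3395203.058622 / 5040 ≈ 0.127800

0.127800


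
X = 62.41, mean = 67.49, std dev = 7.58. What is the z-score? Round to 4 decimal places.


z = (X - mu) / sigma
X - mu = 62.41 - 67.49 = -5.08
z = -5.08 / 7.58 = -254/379 ≈ -0.670185

-0.6702


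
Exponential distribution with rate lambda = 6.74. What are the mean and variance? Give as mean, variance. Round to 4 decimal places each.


mean = 1/lam, var = 1/lam^2
mean = 1 / 6.74 = 50/337 ≈ 0.148368
lam^2 = 6.74^2 = 45.4276
var = 1 / 45.4276 ≈ 0.022013

0.1484, 0.0220


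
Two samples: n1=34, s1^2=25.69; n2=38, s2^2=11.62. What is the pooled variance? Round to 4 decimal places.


sp^2 = ((n1-1)*s1^2 + (n2-1)*s2^2)/(n1+n2-2)
(n1-1)*s1^2 = 33 * 25.69 = 847.77
(n2-1)*s2^2 = 37 * 11.62 = 429.94
numerator = 847.77 + 429.94 = 1277.71
n1+n2-2 = 70
sp^2 = 1277.71 / 70 = 18.253

18.2530


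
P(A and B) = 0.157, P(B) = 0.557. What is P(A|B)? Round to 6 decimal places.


P(A|B) = P(A and B) / P(B) = 0.157 / 0.557 = 157/557 ≈ 0.28186715

0.281867


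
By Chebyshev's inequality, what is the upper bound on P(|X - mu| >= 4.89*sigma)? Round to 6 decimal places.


P <= 1/k^2
k^2 = 4.89^2 = 23.9121
1/k^2 = 1 / 23.9121 ≈ 0.04181983

0.041820


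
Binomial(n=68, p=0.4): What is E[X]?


E[X] = n*p = 68 * 0.4 = 27.2

27.2


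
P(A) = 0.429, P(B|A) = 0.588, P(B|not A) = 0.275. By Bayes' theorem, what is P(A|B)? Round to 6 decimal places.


P(A|B) = P(B|A)*P(A) / P(B), P(B) = P(B|A)*P(A) + P(B|not A)*P(not A)
P(B|A)*P(A) = 0.588 * 0.429 = 0.252252
P(B|not A)*P(not A) = 0.275 * 0.571 = 0.157025
P(B) = 0.252252 + 0.157025 = 0.409277
P(A|B) = 0.252252 / 0.409277 ≈ 0.61633564

0.616336


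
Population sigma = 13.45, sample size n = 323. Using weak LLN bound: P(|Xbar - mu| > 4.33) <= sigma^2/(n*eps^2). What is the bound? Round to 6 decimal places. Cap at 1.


bound = min(1, sigma^2/(n*eps^2))
sigma^2 = 13.45^2 = 180.9025
n*eps^2 = 323 * 4.33^2 = 323 * 18.7489 = 6055.8947
sigma^2/(n*eps^2) = 180.9025 / 6055.8947 ≈ 0.02987213

0.029872


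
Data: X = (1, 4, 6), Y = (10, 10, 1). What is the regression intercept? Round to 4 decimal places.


a = ybar - b*xbar, where b = sum((xi-xbar)(yi-ybar)) / sum((xi-xbar)^2)
n = 3, xbar = 11/3 ≈ 3.666667, ybar = 21/3 = 7
Sxy = sum((xi-xbar)(yi-ybar)) = -21
Sxx = sum((xi-xbar)^2) = 38/3 ≈ 12.666667
b = Sxy / Sxx = -63/38 ≈ -1.657895
a = 7 - (-1.657895) * 3.666667 = 497/38 ≈ 13.078947

13.0789


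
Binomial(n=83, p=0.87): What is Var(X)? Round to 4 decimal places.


Var = n*p*(1-p) = 83 * 0.87 * 0.13 = 9.3873

9.3873


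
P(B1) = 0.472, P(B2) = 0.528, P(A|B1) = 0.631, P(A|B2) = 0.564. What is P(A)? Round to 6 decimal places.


P(A) = P(A|B1)*P(B1) + P(A|B2)*P(B2)
P(A|B1)*P(B1) = 0.631 * 0.472 = 0.297832
P(A|B2)*P(B2) = 0.564 * 0.528 = 0.297792
P(A) = 0.297832 + 0.297792 = 0.595624

0.595624


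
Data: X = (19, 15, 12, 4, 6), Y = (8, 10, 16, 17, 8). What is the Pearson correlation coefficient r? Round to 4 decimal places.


r = sum((xi-xbar)(yi-ybar)) / sqrt(sum((xi-xbar)^2) * sum((yi-ybar)^2))
n = 5, xbar = 56/5 = 11.2, ybar = 59/5 = 11.8
Sxy = sum((xi-xbar)(yi-ybar)) = -50.8
Sxx = sum((xi-xbar)^2) = 154.8
Syy = sum((yi-ybar)^2) = 76.8
sqrt(Sxx*Syy) ≈ 109.035040
r = Sxy / sqrt(Sxx*Syy) = -50.8 / 109.035040 ≈ -0.465905

-0.4659


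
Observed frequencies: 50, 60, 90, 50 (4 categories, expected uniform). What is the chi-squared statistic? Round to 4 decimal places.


chi2 = sum((O-E)^2/E), E = total/4
total = 250, E = 250/4 = 62.5
(50 - 62.5)^2 / 62.5 = 156.25 / 62.5 = 2.5
(60 - 62.5)^2 / 62.5 = 6.25 / 62.5 = 0.1
(90 - 62.5)^2 / 62.5 = 756.25 / 62.5 = 12.1
(50 - 62.5)^2 / 62.5 = 156.25 / 62.5 = 2.5
chi2 = 17.2

17.2000


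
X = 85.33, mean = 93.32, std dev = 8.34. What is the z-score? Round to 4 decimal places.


z = (X - mu) / sigma
X - mu = 85.33 - 93.32 = -7.99
z = -7.99 / 8.34 = -799/834 ≈ -0.958034

-0.9580


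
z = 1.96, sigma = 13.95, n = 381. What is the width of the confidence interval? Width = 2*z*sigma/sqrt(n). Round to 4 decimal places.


width = 2*z*sigma/sqrt(n)
2*z*sigma = 2 * 1.96 * 13.95 = 54.684
sqrt(381) ≈ 19.519221
width = 54.684 / 19.519221 ≈ 2.801546

2.8015


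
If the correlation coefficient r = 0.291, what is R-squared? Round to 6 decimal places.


R^2 = r^2 = (0.291)^2 = 0.084681

0.084681


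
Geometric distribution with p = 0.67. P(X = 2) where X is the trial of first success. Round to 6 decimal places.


P = (1-p)^(k-1) * p
(1-p)^(k-1) = 0.33^1 = 0.33
P = 0.33 * 0.67 = 0.2211

0.221100


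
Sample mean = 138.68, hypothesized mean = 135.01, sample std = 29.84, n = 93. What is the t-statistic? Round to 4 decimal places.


t = (xbar - mu0) / (s/sqrt(n))
xbar - mu0 = 138.68 - 135.01 = 3.67
sqrt(93) ≈ 9.64365076
s/sqrt(n) = 29.84 / 9.64365076 ≈ 3.09426386
t = 3.67 / 3.09426386 ≈ 1.186066

1.1861


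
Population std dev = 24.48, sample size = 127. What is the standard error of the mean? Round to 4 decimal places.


SE = sigma / sqrt(n)
sqrt(127) ≈ 11.269428
SE = 24.48 / 11.269428 ≈ 2.172249

2.1722


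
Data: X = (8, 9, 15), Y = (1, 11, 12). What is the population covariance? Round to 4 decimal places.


Cov = (1/n)*sum((xi-xbar)(yi-ybar))
n = 3, xbar = 32/3 ≈ 10.666667, ybar = 24/3 = 8
sum((xi-xbar)(yi-ybar)) = 31
Cov = 31 / 3 = 31/3 ≈ 10.333333

10.3333


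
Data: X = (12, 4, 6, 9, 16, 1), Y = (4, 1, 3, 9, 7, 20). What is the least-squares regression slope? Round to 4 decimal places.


b = sum((xi-xbar)(yi-ybar)) / sum((xi-xbar)^2)
n = 6, xbar = 48/6 = 8, ybar = 44/6 = 22/3 ≈ 7.333333
Sxy = sum((xi-xbar)(yi-ybar)) = -69
Sxx = sum((xi-xbar)^2) = 150
b = Sxy / Sxx = -0.46

-0.4600


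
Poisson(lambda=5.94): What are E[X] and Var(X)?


E[X] = Var(X) = lambda = 5.94

5.94, 5.94


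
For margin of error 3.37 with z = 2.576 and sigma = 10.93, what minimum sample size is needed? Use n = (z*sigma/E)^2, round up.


z*sigma/E = 2.576 * 10.93 / 3.37 ≈ 8.354801
(z*sigma/E)^2 ≈ 69.802703
round up: n = 70

70


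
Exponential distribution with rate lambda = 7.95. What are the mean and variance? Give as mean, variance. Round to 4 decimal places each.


mean = 1/lam, var = 1/lam^2
mean = 1 / 7.95 = 20/159 ≈ 0.125786
lam^2 = 7.95^2 = 63.2025
var = 1 / 63.2025 ≈ 0.015822

0.1258, 0.0158


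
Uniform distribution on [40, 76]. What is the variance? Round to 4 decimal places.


Var = (b-a)^2 / 12
(b-a)^2 = (76 - 40)^2 = 1296
Var = 1296/12 = 108

108.0000


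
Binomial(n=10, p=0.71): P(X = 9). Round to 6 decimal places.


P = C(n,k) * p^k * (1-p)^(n-k)
C(10,9) = 10
p^k = 0.71^9 ≈ 0.04584850
(1-p)^(n-k) = 0.29^1 = 0.29
P = 10 * 0.04584850 * 0.29 ≈ 0.132961

0.132961


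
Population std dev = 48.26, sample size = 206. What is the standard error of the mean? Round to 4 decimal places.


SE = sigma / sqrt(n)
sqrt(206) ≈ 14.352700
SE = 48.26 / 14.352700 ≈ 3.362434

3.3624


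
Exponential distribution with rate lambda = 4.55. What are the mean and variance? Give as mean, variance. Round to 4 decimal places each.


mean = 1/lam, var = 1/lam^2
mean = 1 / 4.55 = 20/91 ≈ 0.219780
lam^2 = 4.55^2 = 20.7025
var = 1 / 20.7025 = 400/8281 ≈ 0.048303

0.2198, 0.0483


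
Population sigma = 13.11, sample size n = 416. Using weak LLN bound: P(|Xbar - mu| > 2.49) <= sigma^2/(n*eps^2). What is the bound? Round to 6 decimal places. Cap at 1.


bound = min(1, sigma^2/(n*eps^2))
sigma^2 = 13.11^2 = 171.8721
n*eps^2 = 416 * 2.49^2 = 416 * 6.2001 = 2579.2416
sigma^2/(n*eps^2) = 171.8721 / 2579.2416 ≈ 0.06663668

0.066637


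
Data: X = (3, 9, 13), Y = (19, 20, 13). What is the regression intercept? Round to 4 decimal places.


a = ybar - b*xbar, where b = sum((xi-xbar)(yi-ybar)) / sum((xi-xbar)^2)
n = 3, xbar = 25/3 ≈ 8.333333, ybar = 52/3 ≈ 17.333333
Sxy = sum((xi-xbar)(yi-ybar)) = -82/3 ≈ -27.333333
Sxx = sum((xi-xbar)^2) = 152/3 ≈ 50.666667
b = Sxy / Sxx = -41/76 ≈ -0.539474
a = 17.333333 - (-0.539474) * 8.333333 = 1659/76 ≈ 21.828947

21.8289


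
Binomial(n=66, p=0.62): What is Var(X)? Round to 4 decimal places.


Var = n*p*(1-p) = 66 * 0.62 * 0.38 = 15.5496

15.5496


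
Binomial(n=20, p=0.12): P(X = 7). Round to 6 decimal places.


P = C(n,k) * p^k * (1-p)^(n-k)
C(20,7) = 77520
p^k = 0.12^7 ≈ 0.0000003583181
(1-p)^(n-k) = 0.88^13 ≈ 0.1897906
P = 77520 * 0.0000003583181 * 0.1897906 ≈ 0.005272

0.005272


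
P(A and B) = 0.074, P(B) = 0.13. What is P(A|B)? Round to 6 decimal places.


P(A|B) = P(A and B) / P(B) = 0.074 / 0.13 = 37/65 ≈ 0.56923077

0.569231


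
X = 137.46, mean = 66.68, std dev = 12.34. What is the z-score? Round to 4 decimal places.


z = (X - mu) / sigma
X - mu = 137.46 - 66.68 = 70.78
z = 70.78 / 12.34 = 3539/617 ≈ 5.735818

5.7358


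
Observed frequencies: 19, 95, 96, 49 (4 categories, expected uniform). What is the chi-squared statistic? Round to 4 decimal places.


chi2 = sum((O-E)^2/E), E = total/4
total = 259, E = 259/4 = 64.75
(19 - 64.75)^2 / 64.75 = 2093.0625 / 64.75 = 33489/1036 ≈ 32.325290
(95 - 64.75)^2 / 64.75 = 915.0625 / 64.75 = 14641/1036 ≈ 14.132239
(96 - 64.75)^2 / 64.75 = 976.5625 / 64.75 = 15625/1036 ≈ 15.082046
(49 - 64.75)^2 / 64.75 = 248.0625 / 64.75 = 567/148 ≈ 3.831081
chi2 = 16931/259 ≈ 65.370656

65.3707


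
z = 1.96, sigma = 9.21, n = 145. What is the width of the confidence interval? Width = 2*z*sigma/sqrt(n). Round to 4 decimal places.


width = 2*z*sigma/sqrt(n)
2*z*sigma = 2 * 1.96 * 9.21 = 36.1032
sqrt(145) ≈ 12.041595
width = 36.1032 / 12.041595 ≈ 2.998208

2.9982


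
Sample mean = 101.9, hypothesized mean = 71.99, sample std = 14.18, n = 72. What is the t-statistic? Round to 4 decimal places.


t = (xbar - mu0) / (s/sqrt(n))
xbar - mu0 = 101.9 - 71.99 = 29.91
sqrt(72) ≈ 8.48528137
s/sqrt(n) = 14.18 / 8.48528137 ≈ 1.67112903
t = 29.91 / 1.67112903 ≈ 17.898079

17.8981


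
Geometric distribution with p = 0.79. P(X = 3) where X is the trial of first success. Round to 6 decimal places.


P = (1-p)^(k-1) * p
(1-p)^(k-1) = 0.21^2 = 0.0441
P = 0.0441 * 0.79 = 0.034839

0.034839


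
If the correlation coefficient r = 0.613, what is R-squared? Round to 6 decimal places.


R^2 = r^2 = (0.613)^2 = 0.375769

0.375769


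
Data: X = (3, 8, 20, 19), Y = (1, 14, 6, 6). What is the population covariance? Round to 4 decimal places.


Cov = (1/n)*sum((xi-xbar)(yi-ybar))
n = 4, xbar = 50/4 = 12.5, ybar = 27/4 = 6.75
sum((xi-xbar)(yi-ybar)) = 11.5
Cov = 11.5 / 4 = 2.875

2.8750


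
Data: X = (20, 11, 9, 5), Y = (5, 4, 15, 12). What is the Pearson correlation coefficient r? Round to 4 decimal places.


r = sum((xi-xbar)(yi-ybar)) / sqrt(sum((xi-xbar)^2) * sum((yi-ybar)^2))
n = 4, xbar = 45/4 = 11.25, ybar = 36/4 = 9
Sxy = sum((xi-xbar)(yi-ybar)) = -66
Sxx = sum((xi-xbar)^2) = 120.75
Syy = sum((yi-ybar)^2) = 86
sqrt(Sxx*Syy) ≈ 101.904367
r = Sxy / sqrt(Sxx*Syy) = -66 / 101.904367 ≈ -0.647666

-0.6477


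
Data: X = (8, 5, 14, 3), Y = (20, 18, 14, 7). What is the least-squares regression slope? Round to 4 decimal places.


b = sum((xi-xbar)(yi-ybar)) / sum((xi-xbar)^2)
n = 4, xbar = 30/4 = 7.5, ybar = 59/4 = 14.75
Sxy = sum((xi-xbar)(yi-ybar)) = 24.5
Sxx = sum((xi-xbar)^2) = 69
b = Sxy / Sxx = 49/138 ≈ 0.355072

0.3551


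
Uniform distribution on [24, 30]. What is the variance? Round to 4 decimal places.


Var = (b-a)^2 / 12
(b-a)^2 = (30 - 24)^2 = 36
Var = 36/12 = 3

3.0000


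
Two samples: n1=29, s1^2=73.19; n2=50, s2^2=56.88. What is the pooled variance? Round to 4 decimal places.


sp^2 = ((n1-1)*s1^2 + (n2-1)*s2^2)/(n1+n2-2)
(n1-1)*s1^2 = 28 * 73.19 = 2049.32
(n2-1)*s2^2 = 49 * 56.88 = 2787.12
numerator = 2049.32 + 2787.12 = 4836.44
n1+n2-2 = 77
sp^2 = 4836.44 / 77 = 17273/275 ≈ 62.810909

62.8109


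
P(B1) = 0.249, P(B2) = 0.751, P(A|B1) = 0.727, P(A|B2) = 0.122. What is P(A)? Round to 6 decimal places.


P(A) = P(A|B1)*P(B1) + P(A|B2)*P(B2)
P(A|B1)*P(B1) = 0.727 * 0.249 = 0.181023
P(A|B2)*P(B2) = 0.122 * 0.751 = 0.091622
P(A) = 0.181023 + 0.091622 = 0.272645

0.272645


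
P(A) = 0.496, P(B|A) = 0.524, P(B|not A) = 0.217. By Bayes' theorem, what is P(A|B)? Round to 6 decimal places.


P(A|B) = P(B|A)*P(A) / P(B), P(B) = P(B|A)*P(A) + P(B|not A)*P(not A)
P(B|A)*P(A) = 0.524 * 0.496 = 0.259904
P(B|not A)*P(not A) = 0.217 * 0.504 = 0.109368
P(B) = 0.259904 + 0.109368 = 0.369272
P(A|B) = 0.259904 / 0.369272 = 1048/1489 ≈ 0.70382807

0.703828


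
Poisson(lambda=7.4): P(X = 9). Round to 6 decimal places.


P = e^(-lam) * lam^k / k!
e^(-7.4) ≈ 0.0006112528
lam^k = 7.4^9 ≈ 66540410.775079
k! = 9! = 362880
P = 0.0006112528 * 66540410.775079 / 362880 ≈ 0.112084

0.112084


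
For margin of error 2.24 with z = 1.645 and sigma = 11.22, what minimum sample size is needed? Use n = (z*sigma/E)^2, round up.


z*sigma/E = 1.645 * 11.22 / 2.24 = 26367/3200 ≈ 8.239688
(z*sigma/E)^2 ≈ 67.892450
round up: n = 68

68


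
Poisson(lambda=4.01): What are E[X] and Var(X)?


E[X] = Var(X) = lambda = 4.01

4.01, 4.01


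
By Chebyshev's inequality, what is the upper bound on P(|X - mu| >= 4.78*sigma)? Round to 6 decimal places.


P <= 1/k^2
k^2 = 4.78^2 = 22.8484
1/k^2 = 1 / 22.8484 ≈ 0.04376674

0.043767


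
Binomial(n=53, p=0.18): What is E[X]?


E[X] = n*p = 53 * 0.18 = 9.54

9.54


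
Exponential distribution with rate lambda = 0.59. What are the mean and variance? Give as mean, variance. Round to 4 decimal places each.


mean = 1/lam, var = 1/lam^2
mean = 1 / 0.59 = 100/59 ≈ 1.694915
lam^2 = 0.59^2 = 0.3481
var = 1 / 0.3481 = 10000/3481 ≈ 2.872738

1.6949, 2.8727


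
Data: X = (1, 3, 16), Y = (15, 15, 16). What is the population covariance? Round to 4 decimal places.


Cov = (1/n)*sum((xi-xbar)(yi-ybar))
n = 3, xbar = 20/3 ≈ 6.666667, ybar = 46/3 ≈ 15.333333
sum((xi-xbar)(yi-ybar)) = 28/3 ≈ 9.333333
Cov = 9.333333 / 3 = 28/9 ≈ 3.111111

3.1111


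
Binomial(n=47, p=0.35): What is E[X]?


E[X] = n*p = 47 * 0.35 = 16.45

16.45


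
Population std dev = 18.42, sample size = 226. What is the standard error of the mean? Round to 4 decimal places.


SE = sigma / sqrt(n)
sqrt(226) ≈ 15.033296
SE = 18.42 / 15.033296 ≈ 1.225280

1.2253


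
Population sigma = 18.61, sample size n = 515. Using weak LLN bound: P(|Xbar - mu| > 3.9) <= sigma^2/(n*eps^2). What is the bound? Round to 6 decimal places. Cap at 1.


bound = min(1, sigma^2/(n*eps^2))
sigma^2 = 18.61^2 = 346.3321
n*eps^2 = 515 * 3.9^2 = 515 * 15.21 = 7833.15
sigma^2/(n*eps^2) = 346.3321 / 7833.15 ≈ 0.04421364

0.044214


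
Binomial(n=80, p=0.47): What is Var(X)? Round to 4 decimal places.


Var = n*p*(1-p) = 80 * 0.47 * 0.53 = 19.928

19.9280


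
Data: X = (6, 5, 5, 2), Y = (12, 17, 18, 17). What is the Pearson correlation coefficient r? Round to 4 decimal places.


r = sum((xi-xbar)(yi-ybar)) / sqrt(sum((xi-xbar)^2) * sum((yi-ybar)^2))
n = 4, xbar = 18/4 = 4.5, ybar = 64/4 = 16
Sxy = sum((xi-xbar)(yi-ybar)) = -7
Sxx = sum((xi-xbar)^2) = 9
Syy = sum((yi-ybar)^2) = 22
sqrt(Sxx*Syy) ≈ 14.071247
r = Sxy / sqrt(Sxx*Syy) = -7 / 14.071247 ≈ -0.497468

-0.4975


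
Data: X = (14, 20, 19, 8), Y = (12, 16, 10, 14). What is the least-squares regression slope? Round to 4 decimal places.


b = sum((xi-xbar)(yi-ybar)) / sum((xi-xbar)^2)
n = 4, xbar = 61/4 = 15.25, ybar = 52/4 = 13
Sxy = sum((xi-xbar)(yi-ybar)) = -3
Sxx = sum((xi-xbar)^2) = 90.75
b = Sxy / Sxx = -4/121 ≈ -0.033058

-0.0331


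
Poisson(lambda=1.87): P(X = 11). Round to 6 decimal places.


P = e^(-lam) * lam^k / k!
e^(-1.87) ≈ 0.1541237
lam^k = 1.87^11 ≈ 977.817199
k! = 11! = 39916800
P = 0.1541237 * 977.817199 / 39916800 ≈ 0.000004

0.000004


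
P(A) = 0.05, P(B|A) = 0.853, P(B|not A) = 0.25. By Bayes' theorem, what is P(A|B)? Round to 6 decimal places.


P(A|B) = P(B|A)*P(A) / P(B), P(B) = P(B|A)*P(A) + P(B|not A)*P(not A)
P(B|A)*P(A) = 0.853 * 0.05 = 0.04265
P(B|not A)*P(not A) = 0.25 * 0.95 = 0.2375
P(B) = 0.04265 + 0.2375 = 0.28015
P(A|B) = 0.04265 / 0.28015 = 853/5603 ≈ 0.15223987

0.152240


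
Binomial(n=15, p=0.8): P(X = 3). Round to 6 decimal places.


P = C(n,k) * p^k * (1-p)^(n-k)
C(15,3) = 455
p^k = 0.8^3 = 0.512
(1-p)^(n-k) = 0.2^12 = 0.000000004096
P = 455 * 0.512 * 0.000000004096 ≈ 0.000001

0.000001


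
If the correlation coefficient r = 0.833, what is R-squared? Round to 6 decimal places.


R^2 = r^2 = (0.833)^2 = 0.693889

0.693889


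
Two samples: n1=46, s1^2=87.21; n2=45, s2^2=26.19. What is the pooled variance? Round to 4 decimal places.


sp^2 = ((n1-1)*s1^2 + (n2-1)*s2^2)/(n1+n2-2)
(n1-1)*s1^2 = 45 * 87.21 = 3924.45
(n2-1)*s2^2 = 44 * 26.19 = 1152.36
numerator = 3924.45 + 1152.36 = 5076.81
n1+n2-2 = 89
sp^2 = 5076.81 / 89 = 507681/8900 ≈ 57.042809

57.0428


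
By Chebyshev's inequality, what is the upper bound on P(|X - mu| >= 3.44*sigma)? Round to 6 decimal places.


P <= 1/k^2
k^2 = 3.44^2 = 11.8336
1/k^2 = 1 / 11.8336 = 625/7396 ≈ 0.08450514

0.084505


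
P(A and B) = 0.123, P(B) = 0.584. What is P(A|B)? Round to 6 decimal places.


P(A|B) = P(A and B) / P(B) = 0.123 / 0.584 = 123/584 ≈ 0.21061644

0.210616


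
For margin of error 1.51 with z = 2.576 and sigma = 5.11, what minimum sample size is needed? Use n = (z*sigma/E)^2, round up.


z*sigma/E = 2.576 * 5.11 / 1.51 ≈ 8.717457
(z*sigma/E)^2 ≈ 75.994056
round up: n = 76

76


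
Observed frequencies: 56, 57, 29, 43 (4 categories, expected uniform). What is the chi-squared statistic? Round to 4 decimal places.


chi2 = sum((O-E)^2/E), E = total/4
total = 185, E = 185/4 = 46.25
(56 - 46.25)^2 / 46.25 = 95.0625 / 46.25 = 1521/740 ≈ 2.055405
(57 - 46.25)^2 / 46.25 = 115.5625 / 46.25 = 1849/740 ≈ 2.498649
(29 - 46.25)^2 / 46.25 = 297.5625 / 46.25 = 4761/740 ≈ 6.433784
(43 - 46.25)^2 / 46.25 = 10.5625 / 46.25 = 169/740 ≈ 0.228378
chi2 = 415/37 ≈ 11.216216

11.2162


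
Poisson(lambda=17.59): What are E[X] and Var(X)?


E[X] = Var(X) = lambda = 17.59

17.59, 17.59


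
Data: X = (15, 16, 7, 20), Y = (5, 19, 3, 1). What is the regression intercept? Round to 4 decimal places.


a = ybar - b*xbar, where b = sum((xi-xbar)(yi-ybar)) / sum((xi-xbar)^2)
n = 4, xbar = 58/4 = 14.5, ybar = 28/4 = 7
Sxy = sum((xi-xbar)(yi-ybar)) = 14
Sxx = sum((xi-xbar)^2) = 89
b = Sxy / Sxx = 14/89 ≈ 0.157303
a = 7 - 0.157303 * 14.5 = 420/89 ≈ 4.719101

4.7191


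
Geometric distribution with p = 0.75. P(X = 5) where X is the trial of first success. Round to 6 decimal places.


P = (1-p)^(k-1) * p
(1-p)^(k-1) = 0.25^4 = 0.00390625
P = 0.00390625 * 0.75 = 3/1024 ≈ 0.002929688

0.002930


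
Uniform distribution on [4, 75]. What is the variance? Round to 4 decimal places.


Var = (b-a)^2 / 12
(b-a)^2 = (75 - 4)^2 = 5041
Var = 5041/12 ≈ 420.083333

420.0833


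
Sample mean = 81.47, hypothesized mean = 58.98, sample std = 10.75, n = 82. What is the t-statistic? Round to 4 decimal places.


t = (xbar - mu0) / (s/sqrt(n))
xbar - mu0 = 81.47 - 58.98 = 22.49
sqrt(82) ≈ 9.05538514
s/sqrt(n) = 10.75 / 9.05538514 ≈ 1.18713891
t = 22.49 / 1.18713891 ≈ 18.944708

18.9447


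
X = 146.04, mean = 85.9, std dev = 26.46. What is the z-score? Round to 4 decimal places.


z = (X - mu) / sigma
X - mu = 146.04 - 85.9 = 60.14
z = 60.14 / 26.46 = 3007/1323 ≈ 2.272865

2.2729


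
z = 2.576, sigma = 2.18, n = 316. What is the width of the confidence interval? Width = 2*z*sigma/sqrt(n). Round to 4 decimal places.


width = 2*z*sigma/sqrt(n)
2*z*sigma = 2 * 2.576 * 2.18 = 11.23136
sqrt(316) ≈ 17.776389
width = 11.23136 / 17.776389 ≈ 0.631813

0.6318


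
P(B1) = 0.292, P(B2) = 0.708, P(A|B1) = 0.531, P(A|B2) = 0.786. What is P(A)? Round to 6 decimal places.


P(A) = P(A|B1)*P(B1) + P(A|B2)*P(B2)
P(A|B1)*P(B1) = 0.531 * 0.292 = 0.155052
P(A|B2)*P(B2) = 0.786 * 0.708 = 0.556488
P(A) = 0.155052 + 0.556488 = 0.71154

0.711540


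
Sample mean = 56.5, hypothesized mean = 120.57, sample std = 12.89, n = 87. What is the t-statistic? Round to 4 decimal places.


t = (xbar - mu0) / (s/sqrt(n))
xbar - mu0 = 56.5 - 120.57 = -64.07
sqrt(87) ≈ 9.32737905
s/sqrt(n) = 12.89 / 9.32737905 ≈ 1.38195306
t = -64.07 / 1.38195306 ≈ -46.361922

-46.3619


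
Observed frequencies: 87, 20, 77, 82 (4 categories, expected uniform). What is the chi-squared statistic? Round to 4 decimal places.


chi2 = sum((O-E)^2/E), E = total/4
total = 266, E = 266/4 = 66.5
(87 - 66.5)^2 / 66.5 = 420.25 / 66.5 = 1681/266 ≈ 6.319549
(20 - 66.5)^2 / 66.5 = 2162.25 / 66.5 = 8649/266 ≈ 32.515038
(77 - 66.5)^2 / 66.5 = 110.25 / 66.5 = 63/38 ≈ 1.657895
(82 - 66.5)^2 / 66.5 = 240.25 / 66.5 = 961/266 ≈ 3.612782
chi2 = 838/19 ≈ 44.105263

44.1053


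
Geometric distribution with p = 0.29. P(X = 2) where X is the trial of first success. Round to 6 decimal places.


P = (1-p)^(k-1) * p
(1-p)^(k-1) = 0.71^1 = 0.71
P = 0.71 * 0.29 = 0.2059

0.205900


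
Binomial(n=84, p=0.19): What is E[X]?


E[X] = n*p = 84 * 0.19 = 15.96

15.96


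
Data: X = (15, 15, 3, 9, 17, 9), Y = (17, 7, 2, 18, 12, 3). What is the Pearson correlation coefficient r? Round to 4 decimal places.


r = sum((xi-xbar)(yi-ybar)) / sqrt(sum((xi-xbar)^2) * sum((yi-ybar)^2))
n = 6, xbar = 68/6 = 34/3 ≈ 11.333333, ybar = 59/6 ≈ 9.833333
Sxy = sum((xi-xbar)(yi-ybar)) = 271/3 ≈ 90.333333
Sxx = sum((xi-xbar)^2) = 418/3 ≈ 139.333333
Syy = sum((yi-ybar)^2) = 1433/6 ≈ 238.833333
sqrt(Sxx*Syy) ≈ 182.421064
r = Sxy / sqrt(Sxx*Syy) = 90.333333 / 182.421064 ≈ 0.495191

0.4952


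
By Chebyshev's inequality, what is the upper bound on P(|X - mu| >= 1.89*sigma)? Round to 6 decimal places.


P <= 1/k^2
k^2 = 1.89^2 = 3.5721
1/k^2 = 1 / 3.5721 ≈ 0.27994737

0.279947


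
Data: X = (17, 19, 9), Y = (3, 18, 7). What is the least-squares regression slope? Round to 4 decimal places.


b = sum((xi-xbar)(yi-ybar)) / sum((xi-xbar)^2)
n = 3, xbar = 45/3 = 15, ybar = 28/3 ≈ 9.333333
Sxy = sum((xi-xbar)(yi-ybar)) = 36
Sxx = sum((xi-xbar)^2) = 56
b = Sxy / Sxx = 9/14 ≈ 0.642857

0.6429


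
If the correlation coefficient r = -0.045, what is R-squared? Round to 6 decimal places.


R^2 = r^2 = (-0.045)^2 = 0.002025

0.002025


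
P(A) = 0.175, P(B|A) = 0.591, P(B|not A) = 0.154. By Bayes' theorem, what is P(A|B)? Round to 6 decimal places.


P(A|B) = P(B|A)*P(A) / P(B), P(B) = P(B|A)*P(A) + P(B|not A)*P(not A)
P(B|A)*P(A) = 0.591 * 0.175 = 0.103425
P(B|not A)*P(not A) = 0.154 * 0.825 = 0.12705
P(B) = 0.103425 + 0.12705 = 0.230475
P(A|B) = 0.103425 / 0.230475 = 197/439 ≈ 0.44874715

0.448747


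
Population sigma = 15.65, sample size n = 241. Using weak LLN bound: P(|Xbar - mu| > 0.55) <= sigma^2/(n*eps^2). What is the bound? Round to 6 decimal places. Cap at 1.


bound = min(1, sigma^2/(n*eps^2))
sigma^2 = 15.65^2 = 244.9225
n*eps^2 = 241 * 0.55^2 = 241 * 0.3025 = 72.9025
sigma^2/(n*eps^2) = 244.9225 / 72.9025 ≈ 3.35958986
this exceeds 1, so the bound is capped at 1

1.000000


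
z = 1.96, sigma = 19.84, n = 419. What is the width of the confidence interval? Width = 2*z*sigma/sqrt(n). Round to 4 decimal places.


width = 2*z*sigma/sqrt(n)
2*z*sigma = 2 * 1.96 * 19.84 = 77.7728
sqrt(419) ≈ 20.469489
width = 77.7728 / 20.469489 ≈ 3.799450

3.7994


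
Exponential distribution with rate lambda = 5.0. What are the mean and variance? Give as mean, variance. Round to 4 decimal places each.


mean = 1/lam, var = 1/lam^2
mean = 1 / 5.0 = 0.2
lam^2 = 5.0^2 = 25
var = 1 / 25 = 0.04

0.2000, 0.0400


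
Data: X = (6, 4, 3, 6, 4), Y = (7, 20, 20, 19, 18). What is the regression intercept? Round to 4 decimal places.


a = ybar - b*xbar, where b = sum((xi-xbar)(yi-ybar)) / sum((xi-xbar)^2)
n = 5, xbar = 23/5 = 4.6, ybar = 84/5 = 16.8
Sxy = sum((xi-xbar)(yi-ybar)) = -18.4
Sxx = sum((xi-xbar)^2) = 7.2
b = Sxy / Sxx = -23/9 ≈ -2.555556
a = 16.8 - (-2.555556) * 4.6 = 257/9 ≈ 28.555556

28.5556


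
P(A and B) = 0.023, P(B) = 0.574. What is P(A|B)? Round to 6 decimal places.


P(A|B) = P(A and B) / P(B) = 0.023 / 0.574 = 23/574 ≈ 0.04006969

0.040070


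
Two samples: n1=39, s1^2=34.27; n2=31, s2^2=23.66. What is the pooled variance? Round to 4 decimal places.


sp^2 = ((n1-1)*s1^2 + (n2-1)*s2^2)/(n1+n2-2)
(n1-1)*s1^2 = 38 * 34.27 = 1302.26
(n2-1)*s2^2 = 30 * 23.66 = 709.8
numerator = 1302.26 + 709.8 = 2012.06
n1+n2-2 = 68
sp^2 = 2012.06 / 68 = 100603/3400 ≈ 29.589118

29.5891


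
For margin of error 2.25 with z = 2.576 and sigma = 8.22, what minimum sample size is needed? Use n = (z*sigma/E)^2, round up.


z*sigma/E = 2.576 * 8.22 / 2.25 = 88228/9375 ≈ 9.410987
(z*sigma/E)^2 ≈ 88.566670
round up: n = 89

89


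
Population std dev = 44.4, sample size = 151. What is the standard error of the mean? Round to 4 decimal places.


SE = sigma / sqrt(n)
sqrt(151) ≈ 12.288206
SE = 44.4 / 12.288206 ≈ 3.613221

3.6132


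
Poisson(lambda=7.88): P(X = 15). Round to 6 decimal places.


P = e^(-lam) * lam^k / k!
e^(-7.88) ≈ 0.0003782331
lam^k = 7.88^15 ≈ 28047442241317.825751
k! = 15! = 1307674368000
P = 0.0003782331 * 28047442241317.825751 / 1307674368000 ≈ 0.008112

0.008112


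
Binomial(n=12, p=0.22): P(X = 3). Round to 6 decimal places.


P = C(n,k) * p^k * (1-p)^(n-k)
C(12,3) = 220
p^k = 0.22^3 = 0.010648
(1-p)^(n-k) = 0.78^9 ≈ 0.1068689
P = 220 * 0.010648 * 0.1068689 ≈ 0.250347

0.250347


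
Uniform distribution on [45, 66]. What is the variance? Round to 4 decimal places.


Var = (b-a)^2 / 12
(b-a)^2 = (66 - 45)^2 = 441
Var = 441/12 = 36.75

36.7500


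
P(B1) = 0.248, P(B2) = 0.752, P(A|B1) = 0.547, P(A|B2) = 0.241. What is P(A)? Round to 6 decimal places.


P(A) = P(A|B1)*P(B1) + P(A|B2)*P(B2)
P(A|B1)*P(B1) = 0.547 * 0.248 = 0.135656
P(A|B2)*P(B2) = 0.241 * 0.752 = 0.181232
P(A) = 0.135656 + 0.181232 = 0.316888

0.316888


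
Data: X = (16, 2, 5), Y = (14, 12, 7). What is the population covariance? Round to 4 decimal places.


Cov = (1/n)*sum((xi-xbar)(yi-ybar))
n = 3, xbar = 23/3 ≈ 7.666667, ybar = 33/3 = 11
sum((xi-xbar)(yi-ybar)) = 30
Cov = 30 / 3 = 10

10.0000


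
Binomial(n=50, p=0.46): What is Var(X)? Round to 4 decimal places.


Var = n*p*(1-p) = 50 * 0.46 * 0.54 = 12.42

12.4200


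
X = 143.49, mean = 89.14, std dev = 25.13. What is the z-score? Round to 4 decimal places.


z = (X - mu) / sigma
X - mu = 143.49 - 89.14 = 54.35
z = 54.35 / 25.13 = 5435/2513 ≈ 2.162754

2.1628


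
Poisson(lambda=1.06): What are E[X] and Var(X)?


E[X] = Var(X) = lambda = 1.06

1.06, 1.06


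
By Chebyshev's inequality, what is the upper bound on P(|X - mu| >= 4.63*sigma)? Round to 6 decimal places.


P <= 1/k^2
k^2 = 4.63^2 = 21.4369
1/k^2 = 1 / 21.4369 ≈ 0.04664854

0.046649


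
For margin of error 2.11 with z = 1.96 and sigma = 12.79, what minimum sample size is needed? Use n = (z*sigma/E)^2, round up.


z*sigma/E = 1.96 * 12.79 / 2.11 = 62671/5275 ≈ 11.880758
(z*sigma/E)^2 ≈ 141.152418
round up: n = 142

142


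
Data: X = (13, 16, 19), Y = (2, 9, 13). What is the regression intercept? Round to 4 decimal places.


a = ybar - b*xbar, where b = sum((xi-xbar)(yi-ybar)) / sum((xi-xbar)^2)
n = 3, xbar = 48/3 = 16, ybar = 24/3 = 8
Sxy = sum((xi-xbar)(yi-ybar)) = 33
Sxx = sum((xi-xbar)^2) = 18
b = Sxy / Sxx = 11/6 ≈ 1.833333
a = 8 - 1.833333 * 16 = -64/3 ≈ -21.333333

-21.3333


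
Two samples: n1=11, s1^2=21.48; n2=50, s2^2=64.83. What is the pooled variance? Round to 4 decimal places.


sp^2 = ((n1-1)*s1^2 + (n2-1)*s2^2)/(n1+n2-2)
(n1-1)*s1^2 = 10 * 21.48 = 214.8
(n2-1)*s2^2 = 49 * 64.83 = 3176.67
numerator = 214.8 + 3176.67 = 3391.47
n1+n2-2 = 59
sp^2 = 3391.47 / 59 = 339147/5900 ≈ 57.482542

57.4825


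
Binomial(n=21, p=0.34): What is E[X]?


E[X] = n*p = 21 * 0.34 = 7.14

7.14


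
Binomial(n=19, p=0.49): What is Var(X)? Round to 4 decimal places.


Var = n*p*(1-p) = 19 * 0.49 * 0.51 = 4.7481

4.7481


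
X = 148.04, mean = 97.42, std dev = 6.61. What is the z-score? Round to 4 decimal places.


z = (X - mu) / sigma
X - mu = 148.04 - 97.42 = 50.62
z = 50.62 / 6.61 = 5062/661 ≈ 7.658094

7.6581


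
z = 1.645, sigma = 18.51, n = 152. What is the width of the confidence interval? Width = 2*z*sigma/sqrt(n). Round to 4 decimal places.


width = 2*z*sigma/sqrt(n)
2*z*sigma = 2 * 1.645 * 18.51 = 60.8979
sqrt(152) ≈ 12.328828
width = 60.8979 / 12.328828 ≈ 4.939472

4.9395


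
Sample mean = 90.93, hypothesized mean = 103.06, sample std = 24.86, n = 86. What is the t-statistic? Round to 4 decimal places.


t = (xbar - mu0) / (s/sqrt(n))
xbar - mu0 = 90.93 - 103.06 = -12.13
sqrt(86) ≈ 9.27361850
s/sqrt(n) = 24.86 / 9.27361850 ≈ 2.68072274
t = -12.13 / 2.68072274 ≈ -4.524899

-4.5249
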